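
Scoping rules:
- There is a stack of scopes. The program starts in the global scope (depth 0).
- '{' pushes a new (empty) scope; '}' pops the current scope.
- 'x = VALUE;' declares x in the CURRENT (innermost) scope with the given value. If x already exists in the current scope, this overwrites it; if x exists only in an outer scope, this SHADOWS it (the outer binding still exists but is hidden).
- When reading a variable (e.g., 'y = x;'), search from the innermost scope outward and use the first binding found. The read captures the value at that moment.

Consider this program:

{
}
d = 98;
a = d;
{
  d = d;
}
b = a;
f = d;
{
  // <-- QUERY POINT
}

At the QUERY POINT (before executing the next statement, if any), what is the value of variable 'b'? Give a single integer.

Step 1: enter scope (depth=1)
Step 2: exit scope (depth=0)
Step 3: declare d=98 at depth 0
Step 4: declare a=(read d)=98 at depth 0
Step 5: enter scope (depth=1)
Step 6: declare d=(read d)=98 at depth 1
Step 7: exit scope (depth=0)
Step 8: declare b=(read a)=98 at depth 0
Step 9: declare f=(read d)=98 at depth 0
Step 10: enter scope (depth=1)
Visible at query point: a=98 b=98 d=98 f=98

Answer: 98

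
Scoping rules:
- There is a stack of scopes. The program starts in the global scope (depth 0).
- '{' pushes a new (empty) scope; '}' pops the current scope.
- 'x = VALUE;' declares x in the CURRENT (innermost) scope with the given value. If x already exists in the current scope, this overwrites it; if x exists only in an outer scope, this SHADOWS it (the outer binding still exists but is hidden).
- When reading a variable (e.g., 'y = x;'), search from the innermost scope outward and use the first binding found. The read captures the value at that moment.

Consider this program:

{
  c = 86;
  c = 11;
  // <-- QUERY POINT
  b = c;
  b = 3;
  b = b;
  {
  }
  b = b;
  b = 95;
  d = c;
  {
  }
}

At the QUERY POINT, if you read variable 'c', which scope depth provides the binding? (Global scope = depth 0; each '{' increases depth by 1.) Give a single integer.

Answer: 1

Derivation:
Step 1: enter scope (depth=1)
Step 2: declare c=86 at depth 1
Step 3: declare c=11 at depth 1
Visible at query point: c=11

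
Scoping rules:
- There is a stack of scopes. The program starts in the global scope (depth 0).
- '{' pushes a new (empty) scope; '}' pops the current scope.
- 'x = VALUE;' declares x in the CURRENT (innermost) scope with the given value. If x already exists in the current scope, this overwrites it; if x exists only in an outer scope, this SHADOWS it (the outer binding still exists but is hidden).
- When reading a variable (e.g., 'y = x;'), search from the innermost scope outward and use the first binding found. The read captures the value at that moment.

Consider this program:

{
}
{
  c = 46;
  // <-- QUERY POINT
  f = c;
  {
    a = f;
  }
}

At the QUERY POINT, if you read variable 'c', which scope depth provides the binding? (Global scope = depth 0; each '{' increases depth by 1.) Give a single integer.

Step 1: enter scope (depth=1)
Step 2: exit scope (depth=0)
Step 3: enter scope (depth=1)
Step 4: declare c=46 at depth 1
Visible at query point: c=46

Answer: 1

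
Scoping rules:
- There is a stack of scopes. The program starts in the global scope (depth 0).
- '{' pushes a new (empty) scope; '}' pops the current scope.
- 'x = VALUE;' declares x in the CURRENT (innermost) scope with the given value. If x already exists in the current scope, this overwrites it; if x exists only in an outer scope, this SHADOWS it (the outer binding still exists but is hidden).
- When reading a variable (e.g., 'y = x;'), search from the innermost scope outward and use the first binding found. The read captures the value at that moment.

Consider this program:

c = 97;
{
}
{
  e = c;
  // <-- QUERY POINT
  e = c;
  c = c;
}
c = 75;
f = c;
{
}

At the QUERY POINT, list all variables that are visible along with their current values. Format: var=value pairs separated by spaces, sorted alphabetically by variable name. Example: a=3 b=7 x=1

Answer: c=97 e=97

Derivation:
Step 1: declare c=97 at depth 0
Step 2: enter scope (depth=1)
Step 3: exit scope (depth=0)
Step 4: enter scope (depth=1)
Step 5: declare e=(read c)=97 at depth 1
Visible at query point: c=97 e=97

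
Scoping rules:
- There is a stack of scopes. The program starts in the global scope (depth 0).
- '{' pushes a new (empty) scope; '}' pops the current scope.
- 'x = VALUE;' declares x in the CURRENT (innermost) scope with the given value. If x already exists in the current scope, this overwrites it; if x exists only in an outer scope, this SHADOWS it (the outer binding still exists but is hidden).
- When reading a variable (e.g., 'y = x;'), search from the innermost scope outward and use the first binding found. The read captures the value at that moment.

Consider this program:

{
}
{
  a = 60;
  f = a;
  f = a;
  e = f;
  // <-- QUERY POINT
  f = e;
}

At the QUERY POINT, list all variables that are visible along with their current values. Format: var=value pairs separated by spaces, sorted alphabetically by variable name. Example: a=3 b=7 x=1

Answer: a=60 e=60 f=60

Derivation:
Step 1: enter scope (depth=1)
Step 2: exit scope (depth=0)
Step 3: enter scope (depth=1)
Step 4: declare a=60 at depth 1
Step 5: declare f=(read a)=60 at depth 1
Step 6: declare f=(read a)=60 at depth 1
Step 7: declare e=(read f)=60 at depth 1
Visible at query point: a=60 e=60 f=60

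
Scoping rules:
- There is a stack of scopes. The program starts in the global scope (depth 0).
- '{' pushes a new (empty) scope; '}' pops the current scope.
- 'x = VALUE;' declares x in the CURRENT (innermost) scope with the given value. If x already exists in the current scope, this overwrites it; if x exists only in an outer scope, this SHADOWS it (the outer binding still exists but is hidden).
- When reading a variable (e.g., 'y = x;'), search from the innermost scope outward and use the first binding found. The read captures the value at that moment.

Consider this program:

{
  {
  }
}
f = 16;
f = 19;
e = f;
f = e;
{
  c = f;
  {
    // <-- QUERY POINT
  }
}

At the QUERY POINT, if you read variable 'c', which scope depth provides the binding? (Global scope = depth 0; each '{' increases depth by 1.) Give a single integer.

Answer: 1

Derivation:
Step 1: enter scope (depth=1)
Step 2: enter scope (depth=2)
Step 3: exit scope (depth=1)
Step 4: exit scope (depth=0)
Step 5: declare f=16 at depth 0
Step 6: declare f=19 at depth 0
Step 7: declare e=(read f)=19 at depth 0
Step 8: declare f=(read e)=19 at depth 0
Step 9: enter scope (depth=1)
Step 10: declare c=(read f)=19 at depth 1
Step 11: enter scope (depth=2)
Visible at query point: c=19 e=19 f=19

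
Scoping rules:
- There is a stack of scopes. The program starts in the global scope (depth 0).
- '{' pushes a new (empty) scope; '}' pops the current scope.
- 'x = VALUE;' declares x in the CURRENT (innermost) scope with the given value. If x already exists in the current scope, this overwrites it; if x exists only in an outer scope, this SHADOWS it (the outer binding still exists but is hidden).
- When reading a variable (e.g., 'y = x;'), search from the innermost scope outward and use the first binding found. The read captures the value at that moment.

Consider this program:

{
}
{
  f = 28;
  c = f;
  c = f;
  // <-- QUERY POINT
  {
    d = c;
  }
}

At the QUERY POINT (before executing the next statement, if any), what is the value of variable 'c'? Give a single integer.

Step 1: enter scope (depth=1)
Step 2: exit scope (depth=0)
Step 3: enter scope (depth=1)
Step 4: declare f=28 at depth 1
Step 5: declare c=(read f)=28 at depth 1
Step 6: declare c=(read f)=28 at depth 1
Visible at query point: c=28 f=28

Answer: 28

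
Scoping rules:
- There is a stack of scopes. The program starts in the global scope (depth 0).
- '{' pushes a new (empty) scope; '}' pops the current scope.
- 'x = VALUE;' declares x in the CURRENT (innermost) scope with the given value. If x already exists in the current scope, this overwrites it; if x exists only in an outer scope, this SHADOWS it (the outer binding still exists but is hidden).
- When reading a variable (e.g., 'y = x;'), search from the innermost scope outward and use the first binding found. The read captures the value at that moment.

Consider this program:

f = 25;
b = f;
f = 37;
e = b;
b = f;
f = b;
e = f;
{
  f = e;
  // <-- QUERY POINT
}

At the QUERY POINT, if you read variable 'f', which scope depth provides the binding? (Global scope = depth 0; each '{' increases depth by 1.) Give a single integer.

Answer: 1

Derivation:
Step 1: declare f=25 at depth 0
Step 2: declare b=(read f)=25 at depth 0
Step 3: declare f=37 at depth 0
Step 4: declare e=(read b)=25 at depth 0
Step 5: declare b=(read f)=37 at depth 0
Step 6: declare f=(read b)=37 at depth 0
Step 7: declare e=(read f)=37 at depth 0
Step 8: enter scope (depth=1)
Step 9: declare f=(read e)=37 at depth 1
Visible at query point: b=37 e=37 f=37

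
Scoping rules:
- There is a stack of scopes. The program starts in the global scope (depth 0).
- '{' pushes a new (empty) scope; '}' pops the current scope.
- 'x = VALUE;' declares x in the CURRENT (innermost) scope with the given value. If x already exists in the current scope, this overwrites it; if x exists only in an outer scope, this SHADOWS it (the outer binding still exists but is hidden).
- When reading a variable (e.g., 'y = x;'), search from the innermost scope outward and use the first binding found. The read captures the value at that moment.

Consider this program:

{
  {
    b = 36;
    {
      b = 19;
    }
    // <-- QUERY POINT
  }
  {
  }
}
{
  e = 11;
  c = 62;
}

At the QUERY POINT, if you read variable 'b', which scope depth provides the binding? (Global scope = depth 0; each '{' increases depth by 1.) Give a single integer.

Step 1: enter scope (depth=1)
Step 2: enter scope (depth=2)
Step 3: declare b=36 at depth 2
Step 4: enter scope (depth=3)
Step 5: declare b=19 at depth 3
Step 6: exit scope (depth=2)
Visible at query point: b=36

Answer: 2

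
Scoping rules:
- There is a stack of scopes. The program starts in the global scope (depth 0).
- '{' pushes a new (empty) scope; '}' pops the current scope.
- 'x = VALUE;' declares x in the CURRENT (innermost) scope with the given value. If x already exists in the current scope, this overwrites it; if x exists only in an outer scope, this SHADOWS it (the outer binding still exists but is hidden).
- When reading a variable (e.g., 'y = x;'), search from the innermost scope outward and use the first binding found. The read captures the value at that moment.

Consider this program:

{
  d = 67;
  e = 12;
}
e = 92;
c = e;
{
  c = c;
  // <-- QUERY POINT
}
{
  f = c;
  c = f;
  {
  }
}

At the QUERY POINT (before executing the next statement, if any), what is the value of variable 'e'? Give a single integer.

Answer: 92

Derivation:
Step 1: enter scope (depth=1)
Step 2: declare d=67 at depth 1
Step 3: declare e=12 at depth 1
Step 4: exit scope (depth=0)
Step 5: declare e=92 at depth 0
Step 6: declare c=(read e)=92 at depth 0
Step 7: enter scope (depth=1)
Step 8: declare c=(read c)=92 at depth 1
Visible at query point: c=92 e=92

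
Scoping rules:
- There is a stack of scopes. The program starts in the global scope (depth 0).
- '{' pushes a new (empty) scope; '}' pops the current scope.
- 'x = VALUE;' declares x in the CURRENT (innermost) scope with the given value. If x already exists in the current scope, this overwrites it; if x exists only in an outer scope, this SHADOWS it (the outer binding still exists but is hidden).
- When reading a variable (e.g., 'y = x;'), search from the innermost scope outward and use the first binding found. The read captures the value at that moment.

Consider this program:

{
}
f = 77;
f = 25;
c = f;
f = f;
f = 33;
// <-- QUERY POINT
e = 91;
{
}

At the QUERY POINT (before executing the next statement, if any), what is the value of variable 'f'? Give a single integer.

Step 1: enter scope (depth=1)
Step 2: exit scope (depth=0)
Step 3: declare f=77 at depth 0
Step 4: declare f=25 at depth 0
Step 5: declare c=(read f)=25 at depth 0
Step 6: declare f=(read f)=25 at depth 0
Step 7: declare f=33 at depth 0
Visible at query point: c=25 f=33

Answer: 33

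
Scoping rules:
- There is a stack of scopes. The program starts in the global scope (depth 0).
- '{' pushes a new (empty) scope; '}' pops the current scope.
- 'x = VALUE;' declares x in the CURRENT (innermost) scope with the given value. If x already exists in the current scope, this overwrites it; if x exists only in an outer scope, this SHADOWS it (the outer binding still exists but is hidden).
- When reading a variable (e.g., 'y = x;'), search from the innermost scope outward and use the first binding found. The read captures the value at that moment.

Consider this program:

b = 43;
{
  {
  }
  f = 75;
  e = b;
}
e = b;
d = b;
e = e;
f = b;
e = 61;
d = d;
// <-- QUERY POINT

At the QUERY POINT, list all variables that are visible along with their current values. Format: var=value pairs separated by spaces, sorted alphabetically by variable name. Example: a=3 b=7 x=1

Step 1: declare b=43 at depth 0
Step 2: enter scope (depth=1)
Step 3: enter scope (depth=2)
Step 4: exit scope (depth=1)
Step 5: declare f=75 at depth 1
Step 6: declare e=(read b)=43 at depth 1
Step 7: exit scope (depth=0)
Step 8: declare e=(read b)=43 at depth 0
Step 9: declare d=(read b)=43 at depth 0
Step 10: declare e=(read e)=43 at depth 0
Step 11: declare f=(read b)=43 at depth 0
Step 12: declare e=61 at depth 0
Step 13: declare d=(read d)=43 at depth 0
Visible at query point: b=43 d=43 e=61 f=43

Answer: b=43 d=43 e=61 f=43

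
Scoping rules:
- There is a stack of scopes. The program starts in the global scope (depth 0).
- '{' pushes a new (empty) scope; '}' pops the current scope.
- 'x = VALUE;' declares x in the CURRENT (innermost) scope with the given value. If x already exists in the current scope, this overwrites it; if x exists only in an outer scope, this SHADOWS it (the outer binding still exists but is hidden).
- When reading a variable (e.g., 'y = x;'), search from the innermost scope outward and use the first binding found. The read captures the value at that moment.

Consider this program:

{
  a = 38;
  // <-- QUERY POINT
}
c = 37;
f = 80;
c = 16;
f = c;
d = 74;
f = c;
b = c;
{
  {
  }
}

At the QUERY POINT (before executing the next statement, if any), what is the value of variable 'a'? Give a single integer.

Answer: 38

Derivation:
Step 1: enter scope (depth=1)
Step 2: declare a=38 at depth 1
Visible at query point: a=38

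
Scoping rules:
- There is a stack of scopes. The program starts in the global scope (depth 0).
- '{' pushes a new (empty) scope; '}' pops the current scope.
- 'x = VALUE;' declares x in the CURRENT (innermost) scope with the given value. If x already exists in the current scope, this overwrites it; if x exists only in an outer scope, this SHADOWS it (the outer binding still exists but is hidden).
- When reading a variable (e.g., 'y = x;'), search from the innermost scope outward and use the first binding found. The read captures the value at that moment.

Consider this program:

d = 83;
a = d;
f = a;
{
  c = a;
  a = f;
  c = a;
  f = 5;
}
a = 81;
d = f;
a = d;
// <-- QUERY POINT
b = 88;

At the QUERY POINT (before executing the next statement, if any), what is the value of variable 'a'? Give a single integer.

Step 1: declare d=83 at depth 0
Step 2: declare a=(read d)=83 at depth 0
Step 3: declare f=(read a)=83 at depth 0
Step 4: enter scope (depth=1)
Step 5: declare c=(read a)=83 at depth 1
Step 6: declare a=(read f)=83 at depth 1
Step 7: declare c=(read a)=83 at depth 1
Step 8: declare f=5 at depth 1
Step 9: exit scope (depth=0)
Step 10: declare a=81 at depth 0
Step 11: declare d=(read f)=83 at depth 0
Step 12: declare a=(read d)=83 at depth 0
Visible at query point: a=83 d=83 f=83

Answer: 83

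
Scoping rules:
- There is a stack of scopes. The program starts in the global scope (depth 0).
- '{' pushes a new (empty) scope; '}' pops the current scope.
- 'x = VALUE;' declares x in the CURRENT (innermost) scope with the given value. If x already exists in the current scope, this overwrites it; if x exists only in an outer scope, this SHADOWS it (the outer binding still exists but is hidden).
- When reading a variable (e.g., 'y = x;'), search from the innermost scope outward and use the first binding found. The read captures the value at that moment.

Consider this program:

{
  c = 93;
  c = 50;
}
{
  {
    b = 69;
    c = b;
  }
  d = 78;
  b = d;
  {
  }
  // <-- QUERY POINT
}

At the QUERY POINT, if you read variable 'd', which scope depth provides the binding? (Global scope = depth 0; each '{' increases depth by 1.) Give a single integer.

Step 1: enter scope (depth=1)
Step 2: declare c=93 at depth 1
Step 3: declare c=50 at depth 1
Step 4: exit scope (depth=0)
Step 5: enter scope (depth=1)
Step 6: enter scope (depth=2)
Step 7: declare b=69 at depth 2
Step 8: declare c=(read b)=69 at depth 2
Step 9: exit scope (depth=1)
Step 10: declare d=78 at depth 1
Step 11: declare b=(read d)=78 at depth 1
Step 12: enter scope (depth=2)
Step 13: exit scope (depth=1)
Visible at query point: b=78 d=78

Answer: 1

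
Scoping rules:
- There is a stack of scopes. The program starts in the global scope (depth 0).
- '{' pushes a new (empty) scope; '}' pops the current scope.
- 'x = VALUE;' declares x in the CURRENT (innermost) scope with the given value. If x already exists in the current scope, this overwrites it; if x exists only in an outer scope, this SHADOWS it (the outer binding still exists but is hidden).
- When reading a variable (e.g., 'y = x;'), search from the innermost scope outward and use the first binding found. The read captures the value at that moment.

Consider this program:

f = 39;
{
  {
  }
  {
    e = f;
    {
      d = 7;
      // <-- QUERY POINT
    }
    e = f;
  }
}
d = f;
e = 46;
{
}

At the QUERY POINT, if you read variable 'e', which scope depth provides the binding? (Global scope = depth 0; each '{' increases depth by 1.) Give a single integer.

Answer: 2

Derivation:
Step 1: declare f=39 at depth 0
Step 2: enter scope (depth=1)
Step 3: enter scope (depth=2)
Step 4: exit scope (depth=1)
Step 5: enter scope (depth=2)
Step 6: declare e=(read f)=39 at depth 2
Step 7: enter scope (depth=3)
Step 8: declare d=7 at depth 3
Visible at query point: d=7 e=39 f=39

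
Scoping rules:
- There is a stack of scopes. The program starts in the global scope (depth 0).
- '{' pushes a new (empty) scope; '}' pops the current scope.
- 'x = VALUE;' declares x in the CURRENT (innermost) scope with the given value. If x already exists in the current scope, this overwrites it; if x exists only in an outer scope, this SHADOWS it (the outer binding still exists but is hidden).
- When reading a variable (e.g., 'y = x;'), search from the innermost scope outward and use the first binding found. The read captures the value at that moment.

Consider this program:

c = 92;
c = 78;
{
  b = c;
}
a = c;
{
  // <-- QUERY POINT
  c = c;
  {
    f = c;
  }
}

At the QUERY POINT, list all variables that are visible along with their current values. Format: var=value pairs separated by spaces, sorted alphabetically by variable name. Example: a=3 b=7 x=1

Step 1: declare c=92 at depth 0
Step 2: declare c=78 at depth 0
Step 3: enter scope (depth=1)
Step 4: declare b=(read c)=78 at depth 1
Step 5: exit scope (depth=0)
Step 6: declare a=(read c)=78 at depth 0
Step 7: enter scope (depth=1)
Visible at query point: a=78 c=78

Answer: a=78 c=78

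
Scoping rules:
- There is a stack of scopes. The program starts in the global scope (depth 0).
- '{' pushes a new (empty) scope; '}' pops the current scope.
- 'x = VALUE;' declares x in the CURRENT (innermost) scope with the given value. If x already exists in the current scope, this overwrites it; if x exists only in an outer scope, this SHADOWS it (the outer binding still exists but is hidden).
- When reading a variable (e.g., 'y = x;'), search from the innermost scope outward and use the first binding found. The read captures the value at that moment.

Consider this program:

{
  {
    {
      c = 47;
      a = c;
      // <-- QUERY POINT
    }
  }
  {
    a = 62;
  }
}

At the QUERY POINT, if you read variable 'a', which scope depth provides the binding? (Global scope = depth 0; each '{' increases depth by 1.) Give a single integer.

Step 1: enter scope (depth=1)
Step 2: enter scope (depth=2)
Step 3: enter scope (depth=3)
Step 4: declare c=47 at depth 3
Step 5: declare a=(read c)=47 at depth 3
Visible at query point: a=47 c=47

Answer: 3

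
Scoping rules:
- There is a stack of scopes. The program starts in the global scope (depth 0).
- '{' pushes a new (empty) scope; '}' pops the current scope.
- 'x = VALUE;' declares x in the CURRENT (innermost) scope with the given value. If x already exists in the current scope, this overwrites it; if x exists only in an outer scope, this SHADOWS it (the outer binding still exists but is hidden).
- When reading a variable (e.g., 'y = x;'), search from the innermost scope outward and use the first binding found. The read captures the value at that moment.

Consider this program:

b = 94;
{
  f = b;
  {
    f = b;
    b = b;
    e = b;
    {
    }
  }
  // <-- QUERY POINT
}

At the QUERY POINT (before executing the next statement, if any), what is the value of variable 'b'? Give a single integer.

Step 1: declare b=94 at depth 0
Step 2: enter scope (depth=1)
Step 3: declare f=(read b)=94 at depth 1
Step 4: enter scope (depth=2)
Step 5: declare f=(read b)=94 at depth 2
Step 6: declare b=(read b)=94 at depth 2
Step 7: declare e=(read b)=94 at depth 2
Step 8: enter scope (depth=3)
Step 9: exit scope (depth=2)
Step 10: exit scope (depth=1)
Visible at query point: b=94 f=94

Answer: 94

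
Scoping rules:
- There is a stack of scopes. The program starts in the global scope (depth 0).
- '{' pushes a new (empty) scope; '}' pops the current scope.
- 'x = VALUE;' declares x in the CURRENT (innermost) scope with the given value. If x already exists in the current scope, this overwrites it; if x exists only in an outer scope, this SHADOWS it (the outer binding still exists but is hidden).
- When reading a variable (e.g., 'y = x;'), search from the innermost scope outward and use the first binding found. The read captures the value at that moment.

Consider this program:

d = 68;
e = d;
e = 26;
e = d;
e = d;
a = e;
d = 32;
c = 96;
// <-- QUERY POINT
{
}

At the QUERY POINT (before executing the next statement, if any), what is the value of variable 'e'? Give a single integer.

Answer: 68

Derivation:
Step 1: declare d=68 at depth 0
Step 2: declare e=(read d)=68 at depth 0
Step 3: declare e=26 at depth 0
Step 4: declare e=(read d)=68 at depth 0
Step 5: declare e=(read d)=68 at depth 0
Step 6: declare a=(read e)=68 at depth 0
Step 7: declare d=32 at depth 0
Step 8: declare c=96 at depth 0
Visible at query point: a=68 c=96 d=32 e=68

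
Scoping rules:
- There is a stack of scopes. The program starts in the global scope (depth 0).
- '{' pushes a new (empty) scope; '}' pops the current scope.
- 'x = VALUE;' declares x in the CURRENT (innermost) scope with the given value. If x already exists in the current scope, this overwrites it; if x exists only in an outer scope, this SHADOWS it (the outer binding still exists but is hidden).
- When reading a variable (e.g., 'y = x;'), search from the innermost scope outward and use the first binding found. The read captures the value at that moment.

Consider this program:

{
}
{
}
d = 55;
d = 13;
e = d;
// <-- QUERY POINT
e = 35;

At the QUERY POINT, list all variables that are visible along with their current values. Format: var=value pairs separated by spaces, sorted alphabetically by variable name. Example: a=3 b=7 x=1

Step 1: enter scope (depth=1)
Step 2: exit scope (depth=0)
Step 3: enter scope (depth=1)
Step 4: exit scope (depth=0)
Step 5: declare d=55 at depth 0
Step 6: declare d=13 at depth 0
Step 7: declare e=(read d)=13 at depth 0
Visible at query point: d=13 e=13

Answer: d=13 e=13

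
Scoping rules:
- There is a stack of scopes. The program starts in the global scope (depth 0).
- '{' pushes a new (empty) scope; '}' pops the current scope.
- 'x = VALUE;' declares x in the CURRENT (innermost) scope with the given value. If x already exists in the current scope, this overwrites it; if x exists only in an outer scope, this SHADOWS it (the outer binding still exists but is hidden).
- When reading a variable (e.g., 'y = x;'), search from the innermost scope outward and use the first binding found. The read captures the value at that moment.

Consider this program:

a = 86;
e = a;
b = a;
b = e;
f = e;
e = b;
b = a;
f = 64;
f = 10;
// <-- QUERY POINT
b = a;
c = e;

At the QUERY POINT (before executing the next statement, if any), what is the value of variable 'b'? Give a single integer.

Step 1: declare a=86 at depth 0
Step 2: declare e=(read a)=86 at depth 0
Step 3: declare b=(read a)=86 at depth 0
Step 4: declare b=(read e)=86 at depth 0
Step 5: declare f=(read e)=86 at depth 0
Step 6: declare e=(read b)=86 at depth 0
Step 7: declare b=(read a)=86 at depth 0
Step 8: declare f=64 at depth 0
Step 9: declare f=10 at depth 0
Visible at query point: a=86 b=86 e=86 f=10

Answer: 86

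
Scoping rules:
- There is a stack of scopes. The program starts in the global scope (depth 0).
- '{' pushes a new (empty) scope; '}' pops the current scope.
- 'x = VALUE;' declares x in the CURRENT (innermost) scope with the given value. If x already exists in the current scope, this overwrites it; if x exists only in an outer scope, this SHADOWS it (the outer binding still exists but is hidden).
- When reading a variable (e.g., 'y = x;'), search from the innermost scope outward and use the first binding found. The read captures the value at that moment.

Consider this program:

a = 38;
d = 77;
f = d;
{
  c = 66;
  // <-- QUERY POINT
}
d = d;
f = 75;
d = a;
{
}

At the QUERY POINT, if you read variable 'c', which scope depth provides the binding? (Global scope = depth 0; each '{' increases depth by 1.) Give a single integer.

Step 1: declare a=38 at depth 0
Step 2: declare d=77 at depth 0
Step 3: declare f=(read d)=77 at depth 0
Step 4: enter scope (depth=1)
Step 5: declare c=66 at depth 1
Visible at query point: a=38 c=66 d=77 f=77

Answer: 1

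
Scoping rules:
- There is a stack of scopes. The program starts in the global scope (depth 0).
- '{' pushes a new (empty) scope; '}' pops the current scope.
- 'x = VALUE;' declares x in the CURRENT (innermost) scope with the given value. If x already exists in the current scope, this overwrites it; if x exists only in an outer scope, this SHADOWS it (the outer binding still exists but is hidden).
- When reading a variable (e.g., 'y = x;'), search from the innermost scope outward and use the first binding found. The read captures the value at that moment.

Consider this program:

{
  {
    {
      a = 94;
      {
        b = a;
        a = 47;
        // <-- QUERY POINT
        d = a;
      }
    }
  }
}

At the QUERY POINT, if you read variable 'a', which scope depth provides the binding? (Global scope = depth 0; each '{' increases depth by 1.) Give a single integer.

Answer: 4

Derivation:
Step 1: enter scope (depth=1)
Step 2: enter scope (depth=2)
Step 3: enter scope (depth=3)
Step 4: declare a=94 at depth 3
Step 5: enter scope (depth=4)
Step 6: declare b=(read a)=94 at depth 4
Step 7: declare a=47 at depth 4
Visible at query point: a=47 b=94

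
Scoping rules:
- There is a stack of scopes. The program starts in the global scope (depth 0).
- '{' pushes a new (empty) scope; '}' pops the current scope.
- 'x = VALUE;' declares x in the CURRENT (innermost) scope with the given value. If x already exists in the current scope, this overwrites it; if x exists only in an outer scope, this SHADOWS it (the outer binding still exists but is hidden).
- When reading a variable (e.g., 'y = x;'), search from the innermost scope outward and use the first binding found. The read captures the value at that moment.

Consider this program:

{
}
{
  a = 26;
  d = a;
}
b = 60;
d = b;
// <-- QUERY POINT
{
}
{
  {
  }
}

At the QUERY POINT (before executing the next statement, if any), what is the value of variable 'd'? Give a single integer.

Step 1: enter scope (depth=1)
Step 2: exit scope (depth=0)
Step 3: enter scope (depth=1)
Step 4: declare a=26 at depth 1
Step 5: declare d=(read a)=26 at depth 1
Step 6: exit scope (depth=0)
Step 7: declare b=60 at depth 0
Step 8: declare d=(read b)=60 at depth 0
Visible at query point: b=60 d=60

Answer: 60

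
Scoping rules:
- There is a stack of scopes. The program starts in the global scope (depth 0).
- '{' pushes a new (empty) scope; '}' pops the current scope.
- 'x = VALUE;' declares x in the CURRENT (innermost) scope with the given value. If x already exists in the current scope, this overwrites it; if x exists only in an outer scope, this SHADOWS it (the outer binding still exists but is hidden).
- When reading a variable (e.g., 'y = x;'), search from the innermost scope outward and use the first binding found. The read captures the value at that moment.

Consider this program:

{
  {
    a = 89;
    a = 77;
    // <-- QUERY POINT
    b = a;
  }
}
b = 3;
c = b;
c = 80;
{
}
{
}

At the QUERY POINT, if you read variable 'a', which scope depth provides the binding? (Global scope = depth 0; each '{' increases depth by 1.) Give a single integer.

Step 1: enter scope (depth=1)
Step 2: enter scope (depth=2)
Step 3: declare a=89 at depth 2
Step 4: declare a=77 at depth 2
Visible at query point: a=77

Answer: 2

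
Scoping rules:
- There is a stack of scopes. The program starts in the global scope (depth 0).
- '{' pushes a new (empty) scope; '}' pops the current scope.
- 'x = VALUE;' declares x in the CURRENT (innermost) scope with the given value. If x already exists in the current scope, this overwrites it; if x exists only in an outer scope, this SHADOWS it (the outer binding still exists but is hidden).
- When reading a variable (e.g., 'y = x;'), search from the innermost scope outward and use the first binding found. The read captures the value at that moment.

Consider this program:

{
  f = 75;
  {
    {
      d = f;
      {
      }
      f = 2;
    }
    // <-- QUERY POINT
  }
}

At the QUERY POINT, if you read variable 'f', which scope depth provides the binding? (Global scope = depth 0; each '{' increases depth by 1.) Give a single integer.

Step 1: enter scope (depth=1)
Step 2: declare f=75 at depth 1
Step 3: enter scope (depth=2)
Step 4: enter scope (depth=3)
Step 5: declare d=(read f)=75 at depth 3
Step 6: enter scope (depth=4)
Step 7: exit scope (depth=3)
Step 8: declare f=2 at depth 3
Step 9: exit scope (depth=2)
Visible at query point: f=75

Answer: 1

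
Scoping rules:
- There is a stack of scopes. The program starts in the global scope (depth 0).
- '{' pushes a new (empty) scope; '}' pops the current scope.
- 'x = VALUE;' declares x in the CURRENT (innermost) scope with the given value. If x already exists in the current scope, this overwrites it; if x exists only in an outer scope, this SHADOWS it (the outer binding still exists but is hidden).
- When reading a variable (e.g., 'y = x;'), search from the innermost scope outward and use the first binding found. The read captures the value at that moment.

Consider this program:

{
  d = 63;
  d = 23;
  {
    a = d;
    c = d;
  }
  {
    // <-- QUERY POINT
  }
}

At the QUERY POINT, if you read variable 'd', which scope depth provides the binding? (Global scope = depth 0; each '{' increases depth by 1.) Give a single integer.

Step 1: enter scope (depth=1)
Step 2: declare d=63 at depth 1
Step 3: declare d=23 at depth 1
Step 4: enter scope (depth=2)
Step 5: declare a=(read d)=23 at depth 2
Step 6: declare c=(read d)=23 at depth 2
Step 7: exit scope (depth=1)
Step 8: enter scope (depth=2)
Visible at query point: d=23

Answer: 1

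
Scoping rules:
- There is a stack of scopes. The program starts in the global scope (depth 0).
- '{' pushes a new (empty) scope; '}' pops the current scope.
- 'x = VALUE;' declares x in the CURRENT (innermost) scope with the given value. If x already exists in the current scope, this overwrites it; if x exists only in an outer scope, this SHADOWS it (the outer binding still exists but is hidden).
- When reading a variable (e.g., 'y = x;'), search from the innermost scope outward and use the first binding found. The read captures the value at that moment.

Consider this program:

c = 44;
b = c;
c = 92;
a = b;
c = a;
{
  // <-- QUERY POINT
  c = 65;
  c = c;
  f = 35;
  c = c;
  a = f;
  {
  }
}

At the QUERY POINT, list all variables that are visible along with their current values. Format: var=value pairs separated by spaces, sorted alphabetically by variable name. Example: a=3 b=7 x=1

Answer: a=44 b=44 c=44

Derivation:
Step 1: declare c=44 at depth 0
Step 2: declare b=(read c)=44 at depth 0
Step 3: declare c=92 at depth 0
Step 4: declare a=(read b)=44 at depth 0
Step 5: declare c=(read a)=44 at depth 0
Step 6: enter scope (depth=1)
Visible at query point: a=44 b=44 c=44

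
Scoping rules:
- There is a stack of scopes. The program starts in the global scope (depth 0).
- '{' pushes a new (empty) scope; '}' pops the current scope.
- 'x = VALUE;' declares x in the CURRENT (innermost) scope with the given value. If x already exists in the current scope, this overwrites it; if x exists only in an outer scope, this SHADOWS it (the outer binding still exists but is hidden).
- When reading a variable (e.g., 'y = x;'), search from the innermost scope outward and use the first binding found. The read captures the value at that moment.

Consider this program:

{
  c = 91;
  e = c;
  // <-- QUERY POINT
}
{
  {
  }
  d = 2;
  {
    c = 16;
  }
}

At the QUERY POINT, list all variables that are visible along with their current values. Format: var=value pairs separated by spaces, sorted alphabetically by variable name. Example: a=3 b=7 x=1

Step 1: enter scope (depth=1)
Step 2: declare c=91 at depth 1
Step 3: declare e=(read c)=91 at depth 1
Visible at query point: c=91 e=91

Answer: c=91 e=91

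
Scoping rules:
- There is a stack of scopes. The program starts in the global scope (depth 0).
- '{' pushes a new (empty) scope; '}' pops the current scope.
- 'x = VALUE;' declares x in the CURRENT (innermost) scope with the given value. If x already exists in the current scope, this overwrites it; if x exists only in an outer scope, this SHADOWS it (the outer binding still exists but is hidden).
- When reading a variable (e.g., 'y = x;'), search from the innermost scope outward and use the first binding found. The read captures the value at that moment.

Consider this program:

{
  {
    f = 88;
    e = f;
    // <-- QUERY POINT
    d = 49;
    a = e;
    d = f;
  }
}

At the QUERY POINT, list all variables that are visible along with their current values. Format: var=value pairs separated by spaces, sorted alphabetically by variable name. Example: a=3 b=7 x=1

Answer: e=88 f=88

Derivation:
Step 1: enter scope (depth=1)
Step 2: enter scope (depth=2)
Step 3: declare f=88 at depth 2
Step 4: declare e=(read f)=88 at depth 2
Visible at query point: e=88 f=88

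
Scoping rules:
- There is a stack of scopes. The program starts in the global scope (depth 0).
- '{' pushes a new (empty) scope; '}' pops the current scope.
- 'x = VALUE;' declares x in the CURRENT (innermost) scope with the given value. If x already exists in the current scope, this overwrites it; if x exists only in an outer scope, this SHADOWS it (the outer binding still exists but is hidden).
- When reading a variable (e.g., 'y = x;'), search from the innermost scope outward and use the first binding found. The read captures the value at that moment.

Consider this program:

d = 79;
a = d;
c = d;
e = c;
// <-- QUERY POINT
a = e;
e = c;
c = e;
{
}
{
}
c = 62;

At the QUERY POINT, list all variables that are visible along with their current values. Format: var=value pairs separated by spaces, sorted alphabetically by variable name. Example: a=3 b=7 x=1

Answer: a=79 c=79 d=79 e=79

Derivation:
Step 1: declare d=79 at depth 0
Step 2: declare a=(read d)=79 at depth 0
Step 3: declare c=(read d)=79 at depth 0
Step 4: declare e=(read c)=79 at depth 0
Visible at query point: a=79 c=79 d=79 e=79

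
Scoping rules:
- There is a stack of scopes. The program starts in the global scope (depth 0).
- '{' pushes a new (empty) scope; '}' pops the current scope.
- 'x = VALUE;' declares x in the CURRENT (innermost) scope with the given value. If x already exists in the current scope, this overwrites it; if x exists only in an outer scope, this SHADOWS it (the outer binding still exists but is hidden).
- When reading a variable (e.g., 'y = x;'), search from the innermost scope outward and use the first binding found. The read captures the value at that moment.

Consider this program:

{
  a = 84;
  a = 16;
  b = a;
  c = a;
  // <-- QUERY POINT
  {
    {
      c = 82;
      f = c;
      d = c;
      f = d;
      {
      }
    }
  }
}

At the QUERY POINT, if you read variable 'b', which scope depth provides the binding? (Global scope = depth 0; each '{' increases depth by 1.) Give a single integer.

Answer: 1

Derivation:
Step 1: enter scope (depth=1)
Step 2: declare a=84 at depth 1
Step 3: declare a=16 at depth 1
Step 4: declare b=(read a)=16 at depth 1
Step 5: declare c=(read a)=16 at depth 1
Visible at query point: a=16 b=16 c=16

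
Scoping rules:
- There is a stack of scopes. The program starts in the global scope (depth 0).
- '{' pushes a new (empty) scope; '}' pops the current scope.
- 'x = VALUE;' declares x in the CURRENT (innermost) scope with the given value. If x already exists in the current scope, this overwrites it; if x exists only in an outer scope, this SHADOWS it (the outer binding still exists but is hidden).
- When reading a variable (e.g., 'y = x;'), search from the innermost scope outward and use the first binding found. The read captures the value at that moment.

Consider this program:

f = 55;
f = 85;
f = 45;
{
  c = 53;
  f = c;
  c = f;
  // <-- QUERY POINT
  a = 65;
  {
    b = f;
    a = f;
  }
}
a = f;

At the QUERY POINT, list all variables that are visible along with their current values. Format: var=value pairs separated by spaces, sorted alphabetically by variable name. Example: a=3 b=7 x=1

Answer: c=53 f=53

Derivation:
Step 1: declare f=55 at depth 0
Step 2: declare f=85 at depth 0
Step 3: declare f=45 at depth 0
Step 4: enter scope (depth=1)
Step 5: declare c=53 at depth 1
Step 6: declare f=(read c)=53 at depth 1
Step 7: declare c=(read f)=53 at depth 1
Visible at query point: c=53 f=53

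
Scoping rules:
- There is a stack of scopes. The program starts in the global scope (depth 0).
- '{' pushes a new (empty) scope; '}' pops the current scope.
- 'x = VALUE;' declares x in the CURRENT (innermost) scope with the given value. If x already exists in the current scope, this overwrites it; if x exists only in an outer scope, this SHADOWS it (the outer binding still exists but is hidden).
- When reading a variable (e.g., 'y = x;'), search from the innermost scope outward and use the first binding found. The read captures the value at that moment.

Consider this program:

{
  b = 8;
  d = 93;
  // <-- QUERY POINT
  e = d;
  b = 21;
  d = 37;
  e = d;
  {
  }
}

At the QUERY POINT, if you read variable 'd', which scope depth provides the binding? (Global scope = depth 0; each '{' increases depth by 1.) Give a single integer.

Answer: 1

Derivation:
Step 1: enter scope (depth=1)
Step 2: declare b=8 at depth 1
Step 3: declare d=93 at depth 1
Visible at query point: b=8 d=93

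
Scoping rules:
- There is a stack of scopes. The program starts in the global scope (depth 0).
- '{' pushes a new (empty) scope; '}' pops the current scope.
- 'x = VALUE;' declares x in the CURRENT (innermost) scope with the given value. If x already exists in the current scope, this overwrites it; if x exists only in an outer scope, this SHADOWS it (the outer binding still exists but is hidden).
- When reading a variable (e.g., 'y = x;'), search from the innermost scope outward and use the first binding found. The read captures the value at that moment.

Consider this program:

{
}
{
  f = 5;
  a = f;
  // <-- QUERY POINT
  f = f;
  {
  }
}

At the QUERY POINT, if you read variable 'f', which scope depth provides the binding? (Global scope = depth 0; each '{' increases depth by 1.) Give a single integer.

Answer: 1

Derivation:
Step 1: enter scope (depth=1)
Step 2: exit scope (depth=0)
Step 3: enter scope (depth=1)
Step 4: declare f=5 at depth 1
Step 5: declare a=(read f)=5 at depth 1
Visible at query point: a=5 f=5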